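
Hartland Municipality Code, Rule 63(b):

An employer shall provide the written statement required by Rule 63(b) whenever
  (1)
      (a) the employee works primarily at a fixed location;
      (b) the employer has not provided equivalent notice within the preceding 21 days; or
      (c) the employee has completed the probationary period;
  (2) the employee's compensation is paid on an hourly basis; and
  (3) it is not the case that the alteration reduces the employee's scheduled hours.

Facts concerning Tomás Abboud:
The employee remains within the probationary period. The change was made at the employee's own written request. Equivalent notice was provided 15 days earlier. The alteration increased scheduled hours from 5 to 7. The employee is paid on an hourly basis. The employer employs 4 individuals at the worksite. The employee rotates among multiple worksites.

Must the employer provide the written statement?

(a) fixed location — fails.
(b) no recent notice — not satisfied.
(c) past probation — not met.
So (1) is not satisfied (F OR F OR F).
(2) hourly-paid — met.
(3) not (hours reduced) — holds.
Overall: F AND T AND T → false.

No — not required.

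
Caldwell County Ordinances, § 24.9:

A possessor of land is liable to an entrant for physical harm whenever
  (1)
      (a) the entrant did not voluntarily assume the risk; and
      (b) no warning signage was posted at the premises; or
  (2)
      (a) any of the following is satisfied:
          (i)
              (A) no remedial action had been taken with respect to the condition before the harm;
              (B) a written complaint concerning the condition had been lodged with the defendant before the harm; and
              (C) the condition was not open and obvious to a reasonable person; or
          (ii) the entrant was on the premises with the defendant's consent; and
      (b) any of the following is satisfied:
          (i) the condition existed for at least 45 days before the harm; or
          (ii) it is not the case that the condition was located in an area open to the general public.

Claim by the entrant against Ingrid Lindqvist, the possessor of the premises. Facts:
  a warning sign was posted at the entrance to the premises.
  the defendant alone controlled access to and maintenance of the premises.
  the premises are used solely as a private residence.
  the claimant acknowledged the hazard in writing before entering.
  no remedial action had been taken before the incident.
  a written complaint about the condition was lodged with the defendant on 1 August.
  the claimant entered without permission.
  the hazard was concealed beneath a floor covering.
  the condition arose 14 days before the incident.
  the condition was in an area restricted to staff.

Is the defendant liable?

Yes — liable.

(a) no assumed risk — not satisfied.
(b) no signage posted — not satisfied.
(1): F AND F → false.
(A) no remedial action — met.
(B) complaint lodged — met.
(C) not open/obvious — met.
(i): T AND T AND T → true.
(ii) consent to enter — not met.
(a) = T OR F = true.
(i) condition ≥45 days old — not satisfied.
(ii) not (public area) — holds.
(b): F OR T → true.
(2) = T AND T = true.
Overall = F OR T = true.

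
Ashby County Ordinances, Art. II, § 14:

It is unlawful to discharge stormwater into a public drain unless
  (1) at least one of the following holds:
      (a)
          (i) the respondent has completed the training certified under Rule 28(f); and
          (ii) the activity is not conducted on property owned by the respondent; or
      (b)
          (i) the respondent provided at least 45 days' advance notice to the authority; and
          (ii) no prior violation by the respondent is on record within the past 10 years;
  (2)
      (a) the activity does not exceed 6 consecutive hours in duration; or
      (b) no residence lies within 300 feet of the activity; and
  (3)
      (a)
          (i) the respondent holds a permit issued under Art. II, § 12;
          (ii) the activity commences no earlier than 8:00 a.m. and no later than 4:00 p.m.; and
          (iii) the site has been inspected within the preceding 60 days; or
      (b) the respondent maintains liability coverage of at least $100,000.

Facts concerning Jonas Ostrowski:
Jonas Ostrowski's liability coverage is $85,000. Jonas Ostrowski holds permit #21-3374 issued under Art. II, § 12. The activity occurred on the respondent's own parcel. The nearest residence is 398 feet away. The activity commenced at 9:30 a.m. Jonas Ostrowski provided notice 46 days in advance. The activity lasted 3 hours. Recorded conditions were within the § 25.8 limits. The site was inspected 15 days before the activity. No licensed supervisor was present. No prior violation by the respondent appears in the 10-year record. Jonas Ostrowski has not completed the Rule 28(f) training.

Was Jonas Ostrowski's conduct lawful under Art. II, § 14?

Yes — lawful.

(i) training certified — not satisfied.
(ii) not (own property) — not met.
So (a) is not satisfied (F AND F).
(i) ≥45 days' notice — met.
(ii) no prior violation — satisfied.
So (b) is satisfied (T AND T).
So (1) is satisfied (F OR T).
(a) ≤ 6 hrs duration — holds.
(b) no residence in 300 ft — met.
(2) = T OR T = true.
(i) holds permit — met.
(ii) start within hours — holds.
(iii) site inspected — holds.
(a) = T AND T AND T = true.
(b) coverage ≥ $100,000 — not satisfied.
(3) = T OR F = true.
So Overall is satisfied (T AND T AND T).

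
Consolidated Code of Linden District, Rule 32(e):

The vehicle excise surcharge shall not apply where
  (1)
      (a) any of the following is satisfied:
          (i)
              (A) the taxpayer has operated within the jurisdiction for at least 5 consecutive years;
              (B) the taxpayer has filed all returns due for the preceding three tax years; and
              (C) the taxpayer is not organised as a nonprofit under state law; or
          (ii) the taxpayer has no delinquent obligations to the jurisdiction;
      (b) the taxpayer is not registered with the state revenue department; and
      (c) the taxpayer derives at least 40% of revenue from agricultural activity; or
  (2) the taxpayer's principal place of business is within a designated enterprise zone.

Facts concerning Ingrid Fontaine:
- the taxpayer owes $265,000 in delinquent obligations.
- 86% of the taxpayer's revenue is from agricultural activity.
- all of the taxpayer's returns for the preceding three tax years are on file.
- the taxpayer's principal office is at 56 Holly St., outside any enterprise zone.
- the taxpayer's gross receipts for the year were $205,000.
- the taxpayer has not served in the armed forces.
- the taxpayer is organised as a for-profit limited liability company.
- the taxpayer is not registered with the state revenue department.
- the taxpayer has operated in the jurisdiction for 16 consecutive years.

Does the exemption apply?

(A) ≥ 5 yrs in jurisdiction — satisfied.
(B) returns current — satisfied.
(C) not (nonprofit) — met.
(i) = T AND T AND T = true.
(ii) no delinquency — not met.
So (a) is satisfied (T OR F).
(b) not (state-registered) — holds.
(c) ≥40% agricultural — satisfied.
(1): T AND T AND T → true.
(2) in enterprise zone — fails.
Overall = T OR F = true.

Yes — exempt.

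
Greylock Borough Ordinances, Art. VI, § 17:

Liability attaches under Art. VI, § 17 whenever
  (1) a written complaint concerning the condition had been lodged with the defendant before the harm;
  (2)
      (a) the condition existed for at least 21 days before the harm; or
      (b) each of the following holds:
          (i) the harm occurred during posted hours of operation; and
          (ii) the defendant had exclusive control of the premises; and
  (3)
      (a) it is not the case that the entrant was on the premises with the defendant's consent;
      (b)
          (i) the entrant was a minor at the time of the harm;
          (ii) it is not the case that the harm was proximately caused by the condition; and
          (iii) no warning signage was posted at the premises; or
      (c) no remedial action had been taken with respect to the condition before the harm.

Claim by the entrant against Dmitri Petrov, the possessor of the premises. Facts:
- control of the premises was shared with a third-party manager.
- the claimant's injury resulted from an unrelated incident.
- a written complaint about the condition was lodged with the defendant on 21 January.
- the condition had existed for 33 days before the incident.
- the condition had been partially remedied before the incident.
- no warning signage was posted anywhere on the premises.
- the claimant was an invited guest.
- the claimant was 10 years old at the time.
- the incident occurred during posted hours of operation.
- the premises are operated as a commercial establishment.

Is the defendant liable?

Yes — liable.

(1) complaint lodged — met.
(a) condition ≥21 days old — satisfied.
(i) during posted hours — holds.
(ii) exclusive control — not satisfied.
(b): T AND F → false.
(2): T OR F → true.
(a) not (consent to enter) — not satisfied.
(i) entrant a minor — met.
(ii) not (proximate cause) — satisfied.
(iii) no signage posted — satisfied.
(b) = T AND T AND T = true.
(c) no remedial action — fails.
(3) = F OR T OR F = true.
Overall: T AND T AND T → true.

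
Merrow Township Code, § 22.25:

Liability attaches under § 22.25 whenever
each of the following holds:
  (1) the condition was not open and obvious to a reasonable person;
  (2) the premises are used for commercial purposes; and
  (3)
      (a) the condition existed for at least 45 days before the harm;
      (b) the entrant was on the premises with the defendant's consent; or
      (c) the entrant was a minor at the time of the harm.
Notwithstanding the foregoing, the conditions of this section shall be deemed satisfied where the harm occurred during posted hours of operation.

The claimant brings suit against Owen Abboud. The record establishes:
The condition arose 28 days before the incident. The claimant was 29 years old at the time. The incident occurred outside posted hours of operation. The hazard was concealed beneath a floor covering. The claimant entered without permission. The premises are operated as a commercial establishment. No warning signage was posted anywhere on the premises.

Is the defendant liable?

(1) not open/obvious — holds.
(2) commercial use — satisfied.
(a) condition ≥45 days old — fails.
(b) consent to enter — fails.
(c) entrant a minor — not satisfied.
So (3) is not satisfied (F OR F OR F).
Overall = T AND T AND F = false.
Exception (during posted hours) — not satisfied.
Result: main false OR exception false → false.

No — not liable.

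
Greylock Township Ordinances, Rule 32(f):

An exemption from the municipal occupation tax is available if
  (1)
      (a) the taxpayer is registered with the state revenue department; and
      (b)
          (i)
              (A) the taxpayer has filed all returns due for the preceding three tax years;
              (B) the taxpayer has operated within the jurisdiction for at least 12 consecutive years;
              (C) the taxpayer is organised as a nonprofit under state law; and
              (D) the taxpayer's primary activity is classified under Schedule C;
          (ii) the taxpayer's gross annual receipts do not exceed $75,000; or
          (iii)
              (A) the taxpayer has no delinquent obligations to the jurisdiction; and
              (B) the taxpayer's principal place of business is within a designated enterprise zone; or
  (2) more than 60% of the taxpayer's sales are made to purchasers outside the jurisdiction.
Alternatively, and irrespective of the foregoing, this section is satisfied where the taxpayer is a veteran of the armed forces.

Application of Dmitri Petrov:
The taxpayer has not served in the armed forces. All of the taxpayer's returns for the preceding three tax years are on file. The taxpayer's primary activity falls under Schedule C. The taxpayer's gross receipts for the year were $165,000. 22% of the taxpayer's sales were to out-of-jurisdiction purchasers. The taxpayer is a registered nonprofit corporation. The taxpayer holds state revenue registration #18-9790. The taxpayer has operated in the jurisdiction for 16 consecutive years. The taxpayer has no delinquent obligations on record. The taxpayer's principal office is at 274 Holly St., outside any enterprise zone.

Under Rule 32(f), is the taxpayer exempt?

Yes — exempt.

(a) state-registered — holds.
(A) returns current — met.
(B) ≥ 12 yrs in jurisdiction — holds.
(C) nonprofit — holds.
(D) Schedule C activity — met.
(i) = T AND T AND T AND T = true.
(ii) receipts ≤ $75,000 — not met.
(A) no delinquency — holds.
(B) in enterprise zone — not met.
(iii): T AND F → false.
(b) = T OR F OR F = true.
So (1) is satisfied (T AND T).
(2) >60% out-of-jur. sales — not satisfied.
So Overall is satisfied (T OR F).
Exception (veteran) — not satisfied.
Result: main true OR exception false → true.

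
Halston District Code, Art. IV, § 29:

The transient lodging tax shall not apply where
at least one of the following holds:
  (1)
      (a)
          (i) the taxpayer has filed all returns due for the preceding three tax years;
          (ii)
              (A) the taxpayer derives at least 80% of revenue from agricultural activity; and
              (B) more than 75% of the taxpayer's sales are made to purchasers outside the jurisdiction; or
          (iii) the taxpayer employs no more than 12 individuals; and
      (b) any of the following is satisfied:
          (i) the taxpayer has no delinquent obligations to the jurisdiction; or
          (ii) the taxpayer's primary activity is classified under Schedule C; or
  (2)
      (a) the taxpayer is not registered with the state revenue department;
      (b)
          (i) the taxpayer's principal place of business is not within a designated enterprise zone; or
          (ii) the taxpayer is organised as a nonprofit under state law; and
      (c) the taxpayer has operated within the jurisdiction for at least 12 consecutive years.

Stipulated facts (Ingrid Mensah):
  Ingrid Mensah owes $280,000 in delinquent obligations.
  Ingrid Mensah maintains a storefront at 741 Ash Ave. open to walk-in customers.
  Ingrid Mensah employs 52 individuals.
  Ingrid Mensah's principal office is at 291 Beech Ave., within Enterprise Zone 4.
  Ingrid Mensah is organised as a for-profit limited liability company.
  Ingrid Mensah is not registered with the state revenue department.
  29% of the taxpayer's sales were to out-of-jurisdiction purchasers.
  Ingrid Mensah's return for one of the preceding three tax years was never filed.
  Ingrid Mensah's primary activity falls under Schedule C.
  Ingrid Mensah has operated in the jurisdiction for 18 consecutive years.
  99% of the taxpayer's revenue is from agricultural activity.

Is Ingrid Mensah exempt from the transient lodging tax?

No — not exempt.

(i) returns current — not met.
(A) ≥80% agricultural — met.
(B) >75% out-of-jur. sales — not met.
So (ii) is not satisfied (T AND F).
(iii) ≤ 12 employees — not satisfied.
So (a) is not satisfied (F OR F OR F).
(i) no delinquency — fails.
(ii) Schedule C activity — holds.
(b) = F OR T = true.
(1): F AND T → false.
(a) not (state-registered) — holds.
(i) not (in enterprise zone) — not met.
(ii) nonprofit — fails.
(b) = F OR F = false.
(c) ≥ 12 yrs in jurisdiction — satisfied.
So (2) is not satisfied (T AND F AND T).
Overall = F OR F = false.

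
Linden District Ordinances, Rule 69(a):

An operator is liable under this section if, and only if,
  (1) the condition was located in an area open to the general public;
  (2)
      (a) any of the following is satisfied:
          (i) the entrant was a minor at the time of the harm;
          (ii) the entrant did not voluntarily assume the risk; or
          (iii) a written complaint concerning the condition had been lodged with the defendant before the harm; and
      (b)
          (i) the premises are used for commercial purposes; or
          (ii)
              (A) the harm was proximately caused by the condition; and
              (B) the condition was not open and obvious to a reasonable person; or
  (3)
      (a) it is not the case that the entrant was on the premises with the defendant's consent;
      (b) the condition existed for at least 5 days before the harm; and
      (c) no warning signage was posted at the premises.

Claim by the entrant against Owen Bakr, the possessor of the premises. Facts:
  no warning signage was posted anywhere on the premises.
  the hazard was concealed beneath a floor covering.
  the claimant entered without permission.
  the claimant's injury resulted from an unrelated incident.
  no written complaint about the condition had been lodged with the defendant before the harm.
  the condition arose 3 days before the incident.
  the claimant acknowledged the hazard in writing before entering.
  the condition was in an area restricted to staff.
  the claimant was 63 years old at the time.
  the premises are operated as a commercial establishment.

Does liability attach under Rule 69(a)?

(1) public area — fails.
(i) entrant a minor — fails.
(ii) no assumed risk — not met.
(iii) complaint lodged — not met.
So (a) is not satisfied (F OR F OR F).
(i) commercial use — met.
(A) proximate cause — not met.
(B) not open/obvious — met.
So (ii) is not satisfied (F AND T).
(b) = T OR F = true.
(2) = F AND T = false.
(a) not (consent to enter) — satisfied.
(b) condition ≥5 days old — fails.
(c) no signage posted — satisfied.
(3): T AND F AND T → false.
So Overall is not satisfied (F OR F OR F).

No — not liable.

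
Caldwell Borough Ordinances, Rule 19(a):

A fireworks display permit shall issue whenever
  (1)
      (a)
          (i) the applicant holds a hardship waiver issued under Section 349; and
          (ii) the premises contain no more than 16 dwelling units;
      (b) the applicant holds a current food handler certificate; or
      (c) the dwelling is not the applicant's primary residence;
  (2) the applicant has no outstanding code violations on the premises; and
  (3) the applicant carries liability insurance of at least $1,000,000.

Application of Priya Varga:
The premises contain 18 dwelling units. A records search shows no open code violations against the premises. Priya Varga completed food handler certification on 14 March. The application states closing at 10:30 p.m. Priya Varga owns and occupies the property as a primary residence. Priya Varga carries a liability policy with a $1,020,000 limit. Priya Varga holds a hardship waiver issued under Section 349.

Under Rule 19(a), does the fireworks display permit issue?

(i) hardship waiver — met.
(ii) ≤ 16 units — not satisfied.
(a): T AND F → false.
(b) food handler cert. — satisfied.
(c) not (primary residence) — fails.
(1) = F OR T OR F = true.
(2) no code violations — satisfied.
(3) insurance ≥ $1,000,000 — met.
Overall = T AND T AND T = true.

Yes — granted.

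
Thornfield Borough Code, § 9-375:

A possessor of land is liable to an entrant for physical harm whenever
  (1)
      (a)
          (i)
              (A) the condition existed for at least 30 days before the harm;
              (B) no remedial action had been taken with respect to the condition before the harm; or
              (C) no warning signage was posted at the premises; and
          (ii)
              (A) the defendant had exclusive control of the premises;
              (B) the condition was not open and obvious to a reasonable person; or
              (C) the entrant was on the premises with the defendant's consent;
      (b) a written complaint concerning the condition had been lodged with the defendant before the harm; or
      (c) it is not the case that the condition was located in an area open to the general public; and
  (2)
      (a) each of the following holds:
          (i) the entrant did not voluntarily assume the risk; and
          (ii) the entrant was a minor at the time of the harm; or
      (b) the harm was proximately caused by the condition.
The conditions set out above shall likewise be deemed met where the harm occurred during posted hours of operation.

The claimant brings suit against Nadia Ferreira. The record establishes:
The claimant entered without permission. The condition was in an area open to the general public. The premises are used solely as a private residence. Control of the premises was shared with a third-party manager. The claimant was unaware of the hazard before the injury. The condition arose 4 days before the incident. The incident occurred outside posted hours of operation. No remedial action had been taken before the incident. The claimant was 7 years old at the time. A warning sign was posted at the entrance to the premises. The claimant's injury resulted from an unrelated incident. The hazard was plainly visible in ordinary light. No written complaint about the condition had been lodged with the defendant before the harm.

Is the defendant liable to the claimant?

No — not liable.

(A) condition ≥30 days old — not met.
(B) no remedial action — holds.
(C) no signage posted — not met.
(i) = F OR T OR F = true.
(A) exclusive control — fails.
(B) not open/obvious — fails.
(C) consent to enter — not met.
So (ii) is not satisfied (F OR F OR F).
(a): T AND F → false.
(b) complaint lodged — not met.
(c) not (public area) — not met.
(1): F OR F OR F → false.
(i) no assumed risk — met.
(ii) entrant a minor — holds.
So (a) is satisfied (T AND T).
(b) proximate cause — not satisfied.
So (2) is satisfied (T OR F).
Overall = F AND T = false.
Exception (during posted hours) — not satisfied.
Result: main false OR exception false → false.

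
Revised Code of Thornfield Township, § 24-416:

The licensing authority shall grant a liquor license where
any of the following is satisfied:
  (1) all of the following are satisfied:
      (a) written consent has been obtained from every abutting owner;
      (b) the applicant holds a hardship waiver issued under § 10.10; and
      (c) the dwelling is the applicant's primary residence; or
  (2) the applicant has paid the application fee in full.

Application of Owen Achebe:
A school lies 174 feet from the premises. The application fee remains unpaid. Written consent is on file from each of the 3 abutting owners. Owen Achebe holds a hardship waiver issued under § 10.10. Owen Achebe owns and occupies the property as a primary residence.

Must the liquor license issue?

Yes — granted.

(a) all abutters consent — met.
(b) hardship waiver — met.
(c) primary residence — met.
(1): T AND T AND T → true.
(2) fee paid — fails.
So Overall is satisfied (T OR F).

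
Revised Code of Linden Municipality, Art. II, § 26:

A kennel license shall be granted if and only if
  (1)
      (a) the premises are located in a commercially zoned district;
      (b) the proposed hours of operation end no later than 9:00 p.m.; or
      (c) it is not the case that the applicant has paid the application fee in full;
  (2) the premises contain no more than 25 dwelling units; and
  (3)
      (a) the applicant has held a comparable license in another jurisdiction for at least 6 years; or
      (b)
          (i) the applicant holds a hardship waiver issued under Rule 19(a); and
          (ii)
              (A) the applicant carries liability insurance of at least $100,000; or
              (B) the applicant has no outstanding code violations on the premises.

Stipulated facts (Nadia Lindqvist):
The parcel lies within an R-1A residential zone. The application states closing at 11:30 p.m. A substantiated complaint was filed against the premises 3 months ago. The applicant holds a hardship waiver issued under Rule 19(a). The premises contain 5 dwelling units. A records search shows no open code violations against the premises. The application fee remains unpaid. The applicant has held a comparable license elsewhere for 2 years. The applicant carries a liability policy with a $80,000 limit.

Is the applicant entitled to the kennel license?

(a) commercially zoned — not met.
(b) closes by 9 p.m. — not met.
(c) not (fee paid) — satisfied.
(1) = F OR F OR T = true.
(2) ≤ 25 units — satisfied.
(a) prior license ≥ 6 yr — fails.
(i) hardship waiver — holds.
(A) insurance ≥ $100,000 — fails.
(B) no code violations — satisfied.
(ii) = F OR T = true.
(b) = T AND T = true.
(3) = F OR T = true.
Overall = T AND T AND T = true.

Yes — granted.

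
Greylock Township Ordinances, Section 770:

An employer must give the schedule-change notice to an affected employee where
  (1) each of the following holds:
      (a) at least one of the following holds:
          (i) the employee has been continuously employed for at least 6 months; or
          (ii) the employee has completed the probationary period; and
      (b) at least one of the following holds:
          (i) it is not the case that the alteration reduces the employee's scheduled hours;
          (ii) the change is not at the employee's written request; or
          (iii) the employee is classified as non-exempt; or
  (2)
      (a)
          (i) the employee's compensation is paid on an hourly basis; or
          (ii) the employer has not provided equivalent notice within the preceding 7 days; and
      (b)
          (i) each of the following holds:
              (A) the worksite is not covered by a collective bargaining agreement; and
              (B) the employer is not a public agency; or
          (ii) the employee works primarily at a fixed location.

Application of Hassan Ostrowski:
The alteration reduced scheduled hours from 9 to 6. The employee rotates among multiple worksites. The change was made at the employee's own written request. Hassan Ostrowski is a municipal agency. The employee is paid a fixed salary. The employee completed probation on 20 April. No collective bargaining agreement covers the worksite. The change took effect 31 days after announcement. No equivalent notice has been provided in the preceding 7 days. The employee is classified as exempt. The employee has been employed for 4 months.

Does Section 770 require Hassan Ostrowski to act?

No — not required.

(i) tenure ≥ 6 mo. — fails.
(ii) past probation — satisfied.
(a) = F OR T = true.
(i) not (hours reduced) — not satisfied.
(ii) not employee-requested — not met.
(iii) non-exempt — fails.
So (b) is not satisfied (F OR F OR F).
(1) = T AND F = false.
(i) hourly-paid — fails.
(ii) no recent notice — satisfied.
So (a) is satisfied (F OR T).
(A) no CBA — holds.
(B) not (public agency) — not satisfied.
(i) = T AND F = false.
(ii) fixed location — not met.
So (b) is not satisfied (F OR F).
(2): T AND F → false.
Overall: F OR F → false.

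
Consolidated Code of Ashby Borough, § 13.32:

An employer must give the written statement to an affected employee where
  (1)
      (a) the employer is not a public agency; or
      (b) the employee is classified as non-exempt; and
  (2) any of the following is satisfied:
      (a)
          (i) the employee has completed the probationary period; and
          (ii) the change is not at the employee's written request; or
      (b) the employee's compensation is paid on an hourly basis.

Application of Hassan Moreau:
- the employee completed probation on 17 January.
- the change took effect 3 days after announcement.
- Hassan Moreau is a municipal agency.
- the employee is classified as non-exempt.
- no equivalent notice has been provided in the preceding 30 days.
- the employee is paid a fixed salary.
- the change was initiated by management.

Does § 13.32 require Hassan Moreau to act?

Yes — required.

(a) not (public agency) — not met.
(b) non-exempt — met.
(1) = F OR T = true.
(i) past probation — satisfied.
(ii) not employee-requested — satisfied.
(a) = T AND T = true.
(b) hourly-paid — fails.
(2) = T OR F = true.
Overall: T AND T → true.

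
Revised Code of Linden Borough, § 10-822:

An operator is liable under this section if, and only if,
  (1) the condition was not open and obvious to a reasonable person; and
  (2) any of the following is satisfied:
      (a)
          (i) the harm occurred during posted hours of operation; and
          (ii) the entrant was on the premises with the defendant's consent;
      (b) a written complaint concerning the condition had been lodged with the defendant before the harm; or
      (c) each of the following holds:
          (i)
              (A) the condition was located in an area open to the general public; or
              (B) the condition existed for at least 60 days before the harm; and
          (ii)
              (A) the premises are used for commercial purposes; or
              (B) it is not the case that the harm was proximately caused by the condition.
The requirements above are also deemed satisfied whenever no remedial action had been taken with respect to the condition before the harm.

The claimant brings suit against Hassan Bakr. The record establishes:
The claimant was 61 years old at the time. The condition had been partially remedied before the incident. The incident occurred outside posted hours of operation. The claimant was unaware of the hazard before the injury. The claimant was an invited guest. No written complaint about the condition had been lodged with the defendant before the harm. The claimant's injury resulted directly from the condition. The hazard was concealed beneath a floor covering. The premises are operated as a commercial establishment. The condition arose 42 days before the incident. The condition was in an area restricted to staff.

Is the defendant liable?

No — not liable.

(1) not open/obvious — holds.
(i) during posted hours — not satisfied.
(ii) consent to enter — satisfied.
So (a) is not satisfied (F AND T).
(b) complaint lodged — not satisfied.
(A) public area — not met.
(B) condition ≥60 days old — not satisfied.
(i): F OR F → false.
(A) commercial use — holds.
(B) not (proximate cause) — fails.
(ii) = T OR F = true.
So (c) is not satisfied (F AND T).
(2): F OR F OR F → false.
So Overall is not satisfied (T AND F).
Exception (no remedial action) — not satisfied.
Result: main false OR exception false → false.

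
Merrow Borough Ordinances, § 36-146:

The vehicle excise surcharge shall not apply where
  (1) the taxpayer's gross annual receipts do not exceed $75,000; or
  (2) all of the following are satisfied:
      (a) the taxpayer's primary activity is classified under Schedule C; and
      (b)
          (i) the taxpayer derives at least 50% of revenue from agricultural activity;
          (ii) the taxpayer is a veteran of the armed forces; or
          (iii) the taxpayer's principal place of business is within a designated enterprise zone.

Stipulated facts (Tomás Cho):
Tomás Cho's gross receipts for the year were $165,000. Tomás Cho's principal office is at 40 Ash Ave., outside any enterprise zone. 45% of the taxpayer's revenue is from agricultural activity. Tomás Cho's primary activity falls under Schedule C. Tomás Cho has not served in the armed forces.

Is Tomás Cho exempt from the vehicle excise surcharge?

(1) receipts ≤ $75,000 — not met.
(a) Schedule C activity — satisfied.
(i) ≥50% agricultural — fails.
(ii) veteran — fails.
(iii) in enterprise zone — not satisfied.
(b): F OR F OR F → false.
(2) = T AND F = false.
Overall = F OR F = false.

No — not exempt.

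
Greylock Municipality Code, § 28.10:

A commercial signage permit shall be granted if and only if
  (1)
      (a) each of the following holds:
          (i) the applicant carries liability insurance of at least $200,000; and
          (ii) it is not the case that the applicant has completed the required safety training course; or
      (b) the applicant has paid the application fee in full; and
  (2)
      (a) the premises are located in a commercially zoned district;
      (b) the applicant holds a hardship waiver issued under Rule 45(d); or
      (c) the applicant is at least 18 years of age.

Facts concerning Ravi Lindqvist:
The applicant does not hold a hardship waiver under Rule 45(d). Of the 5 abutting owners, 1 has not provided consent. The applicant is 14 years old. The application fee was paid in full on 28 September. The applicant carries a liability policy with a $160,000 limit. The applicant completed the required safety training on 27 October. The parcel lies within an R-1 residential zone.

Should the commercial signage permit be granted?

No — denied.

(i) insurance ≥ $200,000 — not met.
(ii) not (safety training) — not satisfied.
(a) = F AND F = false.
(b) fee paid — satisfied.
(1): F OR T → true.
(a) commercially zoned — not satisfied.
(b) hardship waiver — not satisfied.
(c) age ≥ 18 — not satisfied.
So (2) is not satisfied (F OR F OR F).
Overall = T AND F = false.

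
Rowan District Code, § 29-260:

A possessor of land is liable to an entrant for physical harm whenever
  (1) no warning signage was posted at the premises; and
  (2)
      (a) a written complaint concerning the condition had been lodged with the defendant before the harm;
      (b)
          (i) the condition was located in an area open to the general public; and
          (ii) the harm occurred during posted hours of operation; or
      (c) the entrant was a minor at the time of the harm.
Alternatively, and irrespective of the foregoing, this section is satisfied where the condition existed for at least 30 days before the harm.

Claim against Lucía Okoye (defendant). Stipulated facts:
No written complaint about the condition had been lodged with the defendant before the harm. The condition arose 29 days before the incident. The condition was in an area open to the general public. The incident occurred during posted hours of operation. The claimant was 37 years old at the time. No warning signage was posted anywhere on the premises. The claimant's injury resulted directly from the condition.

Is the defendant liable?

Yes — liable.

(1) no signage posted — holds.
(a) complaint lodged — not met.
(i) public area — satisfied.
(ii) during posted hours — satisfied.
(b): T AND T → true.
(c) entrant a minor — fails.
(2): F OR T OR F → true.
So Overall is satisfied (T AND T).
Exception (condition ≥30 days old) — not satisfied.
Result: main true OR exception false → true.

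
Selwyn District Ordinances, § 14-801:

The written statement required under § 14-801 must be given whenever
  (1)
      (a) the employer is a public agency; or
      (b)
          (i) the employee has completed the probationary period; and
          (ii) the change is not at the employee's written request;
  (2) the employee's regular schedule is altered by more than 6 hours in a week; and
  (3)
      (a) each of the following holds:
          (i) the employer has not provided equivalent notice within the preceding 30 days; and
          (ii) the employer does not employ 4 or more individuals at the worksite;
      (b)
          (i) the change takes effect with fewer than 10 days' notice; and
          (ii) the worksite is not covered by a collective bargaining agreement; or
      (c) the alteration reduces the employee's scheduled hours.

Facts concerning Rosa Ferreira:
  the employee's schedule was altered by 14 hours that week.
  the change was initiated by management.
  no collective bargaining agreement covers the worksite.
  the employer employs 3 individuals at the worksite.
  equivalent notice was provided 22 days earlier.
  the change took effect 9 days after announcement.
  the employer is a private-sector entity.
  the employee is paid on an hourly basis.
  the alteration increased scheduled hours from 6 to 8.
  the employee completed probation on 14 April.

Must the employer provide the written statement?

Yes — required.

(a) public agency — not met.
(i) past probation — holds.
(ii) not employee-requested — holds.
So (b) is satisfied (T AND T).
(1) = F OR T = true.
(2) schedule shift > 6h — satisfied.
(i) no recent notice — not met.
(ii) not (≥ 4 at site) — met.
(a) = F AND T = false.
(i) < 10 days' notice — satisfied.
(ii) no CBA — satisfied.
So (b) is satisfied (T AND T).
(c) hours reduced — not satisfied.
(3): F OR T OR F → true.
So Overall is satisfied (T AND T AND T).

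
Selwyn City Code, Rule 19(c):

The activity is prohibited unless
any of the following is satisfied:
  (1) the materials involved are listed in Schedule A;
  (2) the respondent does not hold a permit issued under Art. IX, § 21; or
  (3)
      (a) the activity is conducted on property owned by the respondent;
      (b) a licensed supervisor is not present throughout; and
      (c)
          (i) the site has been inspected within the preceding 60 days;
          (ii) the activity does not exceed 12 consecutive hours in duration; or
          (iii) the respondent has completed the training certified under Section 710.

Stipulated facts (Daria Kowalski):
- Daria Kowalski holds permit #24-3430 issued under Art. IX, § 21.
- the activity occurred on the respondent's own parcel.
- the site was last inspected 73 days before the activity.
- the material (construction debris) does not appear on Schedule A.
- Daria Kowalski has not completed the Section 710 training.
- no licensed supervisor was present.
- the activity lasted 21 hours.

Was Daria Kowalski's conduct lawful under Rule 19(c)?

No — unlawful.

(1) Schedule A material — fails.
(2) not (holds permit) — fails.
(a) own property — holds.
(b) not (supervisor present) — met.
(i) site inspected — not satisfied.
(ii) ≤ 12 hrs duration — not met.
(iii) training certified — not met.
(c): F OR F OR F → false.
(3) = T AND T AND F = false.
So Overall is not satisfied (F OR F OR F).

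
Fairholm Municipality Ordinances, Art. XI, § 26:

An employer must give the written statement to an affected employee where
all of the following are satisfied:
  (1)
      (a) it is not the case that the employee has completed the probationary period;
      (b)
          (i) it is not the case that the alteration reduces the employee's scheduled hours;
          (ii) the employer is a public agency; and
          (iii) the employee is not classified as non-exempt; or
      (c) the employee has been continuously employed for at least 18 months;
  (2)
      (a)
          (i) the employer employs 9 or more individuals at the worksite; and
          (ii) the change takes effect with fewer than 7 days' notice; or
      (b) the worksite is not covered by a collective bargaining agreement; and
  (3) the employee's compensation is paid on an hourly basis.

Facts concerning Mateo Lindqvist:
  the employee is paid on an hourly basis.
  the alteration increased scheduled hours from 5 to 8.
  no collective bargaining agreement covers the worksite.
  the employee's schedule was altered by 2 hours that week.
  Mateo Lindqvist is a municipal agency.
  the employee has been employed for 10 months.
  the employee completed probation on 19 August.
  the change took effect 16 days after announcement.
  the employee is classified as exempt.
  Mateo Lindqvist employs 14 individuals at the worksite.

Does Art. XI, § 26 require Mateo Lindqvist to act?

(a) not (past probation) — not met.
(i) not (hours reduced) — met.
(ii) public agency — met.
(iii) not (non-exempt) — met.
(b): T AND T AND T → true.
(c) tenure ≥ 18 mo. — not satisfied.
So (1) is satisfied (F OR T OR F).
(i) ≥ 9 at site — met.
(ii) < 7 days' notice — not satisfied.
(a) = T AND F = false.
(b) no CBA — holds.
(2) = F OR T = true.
(3) hourly-paid — met.
Overall: T AND T AND T → true.

Yes — required.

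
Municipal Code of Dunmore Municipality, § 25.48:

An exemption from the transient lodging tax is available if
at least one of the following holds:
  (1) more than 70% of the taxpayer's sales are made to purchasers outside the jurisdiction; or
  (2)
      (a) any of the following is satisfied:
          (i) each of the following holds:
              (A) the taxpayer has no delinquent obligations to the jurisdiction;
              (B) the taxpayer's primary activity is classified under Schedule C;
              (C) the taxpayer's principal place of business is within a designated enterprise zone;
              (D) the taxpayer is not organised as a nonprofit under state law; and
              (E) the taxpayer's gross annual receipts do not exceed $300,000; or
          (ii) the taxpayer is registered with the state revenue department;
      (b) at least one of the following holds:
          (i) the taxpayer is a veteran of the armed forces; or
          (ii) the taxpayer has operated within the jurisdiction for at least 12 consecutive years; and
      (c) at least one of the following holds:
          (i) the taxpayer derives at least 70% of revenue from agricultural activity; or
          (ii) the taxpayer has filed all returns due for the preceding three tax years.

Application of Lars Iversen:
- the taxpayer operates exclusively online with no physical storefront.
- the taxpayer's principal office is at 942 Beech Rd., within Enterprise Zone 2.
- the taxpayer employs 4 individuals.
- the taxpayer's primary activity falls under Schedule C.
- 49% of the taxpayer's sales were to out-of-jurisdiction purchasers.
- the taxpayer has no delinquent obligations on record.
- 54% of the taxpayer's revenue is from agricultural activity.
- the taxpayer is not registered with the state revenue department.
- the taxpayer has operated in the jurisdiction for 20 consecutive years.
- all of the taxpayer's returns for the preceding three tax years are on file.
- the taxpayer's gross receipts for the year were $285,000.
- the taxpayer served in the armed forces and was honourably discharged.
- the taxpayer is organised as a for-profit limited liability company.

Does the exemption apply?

(1) >70% out-of-jur. sales — fails.
(A) no delinquency — met.
(B) Schedule C activity — satisfied.
(C) in enterprise zone — holds.
(D) not (nonprofit) — met.
(E) receipts ≤ $300,000 — met.
(i) = T AND T AND T AND T AND T = true.
(ii) state-registered — not met.
(a): T OR F → true.
(i) veteran — satisfied.
(ii) ≥ 12 yrs in jurisdiction — satisfied.
(b): T OR T → true.
(i) ≥70% agricultural — fails.
(ii) returns current — holds.
So (c) is satisfied (F OR T).
(2): T AND T AND T → true.
Overall: F OR T → true.

Yes — exempt.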